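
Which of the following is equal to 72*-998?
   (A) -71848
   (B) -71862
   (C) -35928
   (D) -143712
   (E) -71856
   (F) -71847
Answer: E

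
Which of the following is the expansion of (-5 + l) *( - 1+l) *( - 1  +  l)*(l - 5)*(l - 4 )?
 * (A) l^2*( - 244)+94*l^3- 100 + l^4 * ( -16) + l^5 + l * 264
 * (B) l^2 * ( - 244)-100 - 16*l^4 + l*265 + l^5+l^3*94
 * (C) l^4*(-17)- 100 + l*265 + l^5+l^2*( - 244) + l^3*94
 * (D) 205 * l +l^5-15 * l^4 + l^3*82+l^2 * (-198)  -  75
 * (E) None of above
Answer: B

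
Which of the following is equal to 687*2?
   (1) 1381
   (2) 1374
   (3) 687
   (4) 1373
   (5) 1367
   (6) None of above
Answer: 2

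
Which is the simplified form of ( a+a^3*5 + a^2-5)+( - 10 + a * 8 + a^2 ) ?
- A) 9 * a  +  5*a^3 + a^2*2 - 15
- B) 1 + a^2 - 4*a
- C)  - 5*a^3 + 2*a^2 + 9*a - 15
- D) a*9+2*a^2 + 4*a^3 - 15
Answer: A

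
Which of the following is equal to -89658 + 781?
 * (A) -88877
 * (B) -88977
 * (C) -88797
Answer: A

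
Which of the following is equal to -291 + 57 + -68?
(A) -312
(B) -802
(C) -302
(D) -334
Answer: C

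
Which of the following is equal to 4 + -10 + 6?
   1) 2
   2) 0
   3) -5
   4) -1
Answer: 2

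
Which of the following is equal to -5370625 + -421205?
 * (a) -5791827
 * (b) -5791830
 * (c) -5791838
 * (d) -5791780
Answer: b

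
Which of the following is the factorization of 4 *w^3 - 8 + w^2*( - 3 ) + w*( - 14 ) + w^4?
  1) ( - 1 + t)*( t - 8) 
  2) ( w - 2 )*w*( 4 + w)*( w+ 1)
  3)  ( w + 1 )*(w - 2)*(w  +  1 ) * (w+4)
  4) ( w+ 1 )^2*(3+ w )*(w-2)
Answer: 3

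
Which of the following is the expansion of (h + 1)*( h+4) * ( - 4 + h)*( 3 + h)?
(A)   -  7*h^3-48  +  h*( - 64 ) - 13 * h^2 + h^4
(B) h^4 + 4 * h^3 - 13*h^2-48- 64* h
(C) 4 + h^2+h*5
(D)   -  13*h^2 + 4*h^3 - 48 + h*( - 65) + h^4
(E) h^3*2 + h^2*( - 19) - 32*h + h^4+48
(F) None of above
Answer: B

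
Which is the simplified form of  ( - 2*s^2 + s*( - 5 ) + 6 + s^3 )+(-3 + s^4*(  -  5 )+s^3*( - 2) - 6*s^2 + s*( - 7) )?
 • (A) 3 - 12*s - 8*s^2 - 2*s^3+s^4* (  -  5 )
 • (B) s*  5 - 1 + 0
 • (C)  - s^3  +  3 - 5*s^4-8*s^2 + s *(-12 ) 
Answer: C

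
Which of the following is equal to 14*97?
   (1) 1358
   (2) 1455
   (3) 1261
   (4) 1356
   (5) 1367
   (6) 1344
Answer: 1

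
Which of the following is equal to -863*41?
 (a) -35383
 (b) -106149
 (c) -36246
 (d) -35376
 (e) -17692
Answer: a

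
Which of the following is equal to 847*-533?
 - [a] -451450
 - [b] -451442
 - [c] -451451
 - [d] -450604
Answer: c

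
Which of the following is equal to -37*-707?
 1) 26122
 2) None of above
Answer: 2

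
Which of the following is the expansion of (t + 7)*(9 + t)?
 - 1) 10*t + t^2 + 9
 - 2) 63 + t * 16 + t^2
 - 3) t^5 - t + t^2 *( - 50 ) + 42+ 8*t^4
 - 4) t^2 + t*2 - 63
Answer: 2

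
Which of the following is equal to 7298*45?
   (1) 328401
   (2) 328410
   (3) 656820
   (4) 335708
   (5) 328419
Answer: 2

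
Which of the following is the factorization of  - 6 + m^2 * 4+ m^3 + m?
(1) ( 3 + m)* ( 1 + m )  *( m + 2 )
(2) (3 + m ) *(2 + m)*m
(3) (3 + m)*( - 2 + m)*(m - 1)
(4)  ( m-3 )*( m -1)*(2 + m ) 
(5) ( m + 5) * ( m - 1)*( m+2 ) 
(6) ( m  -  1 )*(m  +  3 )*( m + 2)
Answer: 6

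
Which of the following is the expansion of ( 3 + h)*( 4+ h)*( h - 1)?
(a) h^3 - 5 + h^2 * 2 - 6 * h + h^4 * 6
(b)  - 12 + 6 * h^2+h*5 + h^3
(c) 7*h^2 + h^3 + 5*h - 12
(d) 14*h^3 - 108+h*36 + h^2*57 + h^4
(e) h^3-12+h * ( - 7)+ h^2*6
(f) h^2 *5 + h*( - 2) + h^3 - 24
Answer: b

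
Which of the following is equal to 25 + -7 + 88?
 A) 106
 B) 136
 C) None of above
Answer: A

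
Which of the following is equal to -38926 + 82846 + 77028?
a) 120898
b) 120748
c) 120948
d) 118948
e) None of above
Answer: c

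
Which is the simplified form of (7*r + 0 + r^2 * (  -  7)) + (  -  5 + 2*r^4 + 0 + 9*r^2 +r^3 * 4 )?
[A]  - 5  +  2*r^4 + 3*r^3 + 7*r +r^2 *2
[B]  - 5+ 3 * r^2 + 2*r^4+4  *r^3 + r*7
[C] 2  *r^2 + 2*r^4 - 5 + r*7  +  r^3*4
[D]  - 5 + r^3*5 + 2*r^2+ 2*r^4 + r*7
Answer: C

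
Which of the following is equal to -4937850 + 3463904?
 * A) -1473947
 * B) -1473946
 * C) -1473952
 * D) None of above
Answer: B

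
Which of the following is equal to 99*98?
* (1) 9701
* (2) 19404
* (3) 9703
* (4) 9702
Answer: 4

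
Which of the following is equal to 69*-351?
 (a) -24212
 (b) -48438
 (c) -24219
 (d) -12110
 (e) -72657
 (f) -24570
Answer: c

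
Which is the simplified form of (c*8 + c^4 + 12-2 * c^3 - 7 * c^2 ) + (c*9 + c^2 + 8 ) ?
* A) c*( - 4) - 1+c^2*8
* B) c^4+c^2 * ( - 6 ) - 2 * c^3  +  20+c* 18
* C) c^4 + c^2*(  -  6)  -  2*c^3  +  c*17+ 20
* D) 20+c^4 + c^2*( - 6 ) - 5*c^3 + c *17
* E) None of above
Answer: C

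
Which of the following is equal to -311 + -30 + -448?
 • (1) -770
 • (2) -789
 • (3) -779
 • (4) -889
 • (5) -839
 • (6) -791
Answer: 2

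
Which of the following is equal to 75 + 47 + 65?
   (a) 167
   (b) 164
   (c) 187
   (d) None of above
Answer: c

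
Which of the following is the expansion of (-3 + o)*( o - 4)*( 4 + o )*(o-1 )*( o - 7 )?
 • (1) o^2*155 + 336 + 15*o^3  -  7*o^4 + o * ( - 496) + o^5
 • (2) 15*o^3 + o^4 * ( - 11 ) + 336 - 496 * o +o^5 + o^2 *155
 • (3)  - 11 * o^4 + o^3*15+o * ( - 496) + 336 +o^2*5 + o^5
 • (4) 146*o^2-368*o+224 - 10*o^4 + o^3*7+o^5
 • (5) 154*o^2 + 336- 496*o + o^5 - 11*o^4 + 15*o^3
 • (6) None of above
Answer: 2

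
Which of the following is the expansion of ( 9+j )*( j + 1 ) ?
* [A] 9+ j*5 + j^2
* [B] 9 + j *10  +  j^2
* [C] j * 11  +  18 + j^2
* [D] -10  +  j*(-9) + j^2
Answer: B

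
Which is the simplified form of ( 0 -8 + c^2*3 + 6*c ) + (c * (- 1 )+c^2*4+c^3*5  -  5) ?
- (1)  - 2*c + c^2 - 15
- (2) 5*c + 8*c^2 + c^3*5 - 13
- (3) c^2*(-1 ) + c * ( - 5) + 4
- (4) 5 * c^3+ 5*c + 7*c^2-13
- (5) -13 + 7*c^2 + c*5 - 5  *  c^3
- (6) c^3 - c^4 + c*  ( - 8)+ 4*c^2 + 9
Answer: 4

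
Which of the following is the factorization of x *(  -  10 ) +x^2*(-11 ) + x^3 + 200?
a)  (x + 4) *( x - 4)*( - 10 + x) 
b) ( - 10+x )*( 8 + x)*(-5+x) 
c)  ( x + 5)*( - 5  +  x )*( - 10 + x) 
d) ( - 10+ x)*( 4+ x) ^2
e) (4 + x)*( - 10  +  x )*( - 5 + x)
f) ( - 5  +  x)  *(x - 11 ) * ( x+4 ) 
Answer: e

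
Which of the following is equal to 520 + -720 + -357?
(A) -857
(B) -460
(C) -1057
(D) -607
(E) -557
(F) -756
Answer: E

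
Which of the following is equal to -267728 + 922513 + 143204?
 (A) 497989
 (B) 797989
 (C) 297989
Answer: B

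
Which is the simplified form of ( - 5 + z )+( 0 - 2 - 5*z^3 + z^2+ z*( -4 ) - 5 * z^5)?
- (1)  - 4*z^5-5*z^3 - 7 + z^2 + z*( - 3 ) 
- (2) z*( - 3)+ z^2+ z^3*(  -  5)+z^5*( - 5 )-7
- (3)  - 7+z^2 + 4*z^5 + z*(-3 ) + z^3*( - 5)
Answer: 2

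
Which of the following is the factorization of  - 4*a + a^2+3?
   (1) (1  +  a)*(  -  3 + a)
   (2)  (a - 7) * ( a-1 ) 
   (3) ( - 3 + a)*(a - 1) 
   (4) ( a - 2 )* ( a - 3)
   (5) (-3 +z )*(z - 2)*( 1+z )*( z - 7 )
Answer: 3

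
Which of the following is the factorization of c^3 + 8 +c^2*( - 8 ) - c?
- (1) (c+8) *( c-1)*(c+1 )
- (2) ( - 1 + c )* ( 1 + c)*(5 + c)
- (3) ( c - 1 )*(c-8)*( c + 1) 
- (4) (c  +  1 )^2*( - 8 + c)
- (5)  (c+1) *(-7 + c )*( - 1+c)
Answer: 3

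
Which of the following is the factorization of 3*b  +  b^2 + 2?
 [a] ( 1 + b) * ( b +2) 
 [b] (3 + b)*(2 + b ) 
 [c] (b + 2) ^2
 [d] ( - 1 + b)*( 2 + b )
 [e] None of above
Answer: a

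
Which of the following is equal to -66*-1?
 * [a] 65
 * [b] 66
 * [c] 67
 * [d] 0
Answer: b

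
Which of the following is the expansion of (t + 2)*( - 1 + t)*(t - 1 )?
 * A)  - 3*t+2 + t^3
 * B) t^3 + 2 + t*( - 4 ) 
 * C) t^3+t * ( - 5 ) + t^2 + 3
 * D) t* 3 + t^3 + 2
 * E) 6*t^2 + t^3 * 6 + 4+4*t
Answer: A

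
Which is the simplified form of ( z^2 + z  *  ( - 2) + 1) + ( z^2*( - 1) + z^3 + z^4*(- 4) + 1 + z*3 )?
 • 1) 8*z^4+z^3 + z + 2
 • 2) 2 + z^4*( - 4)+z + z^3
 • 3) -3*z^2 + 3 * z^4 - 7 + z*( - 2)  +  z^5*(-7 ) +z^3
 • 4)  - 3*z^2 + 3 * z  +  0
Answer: 2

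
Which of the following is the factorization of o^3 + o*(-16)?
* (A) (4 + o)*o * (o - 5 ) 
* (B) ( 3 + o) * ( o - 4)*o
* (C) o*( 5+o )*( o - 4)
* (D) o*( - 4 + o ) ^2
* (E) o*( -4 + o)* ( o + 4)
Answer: E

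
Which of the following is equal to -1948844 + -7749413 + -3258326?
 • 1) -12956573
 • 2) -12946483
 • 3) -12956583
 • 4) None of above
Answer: 3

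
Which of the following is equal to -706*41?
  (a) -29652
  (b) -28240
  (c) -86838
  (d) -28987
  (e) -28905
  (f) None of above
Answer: f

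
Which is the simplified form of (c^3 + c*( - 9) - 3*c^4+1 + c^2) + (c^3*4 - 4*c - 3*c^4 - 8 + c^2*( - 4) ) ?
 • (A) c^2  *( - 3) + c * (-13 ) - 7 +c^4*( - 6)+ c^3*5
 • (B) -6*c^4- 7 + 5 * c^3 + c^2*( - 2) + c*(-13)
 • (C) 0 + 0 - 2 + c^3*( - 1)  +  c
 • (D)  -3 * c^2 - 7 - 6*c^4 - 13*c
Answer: A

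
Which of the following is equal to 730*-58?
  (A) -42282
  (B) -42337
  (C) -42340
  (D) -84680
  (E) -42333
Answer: C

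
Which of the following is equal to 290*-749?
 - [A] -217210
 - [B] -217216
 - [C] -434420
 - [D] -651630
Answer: A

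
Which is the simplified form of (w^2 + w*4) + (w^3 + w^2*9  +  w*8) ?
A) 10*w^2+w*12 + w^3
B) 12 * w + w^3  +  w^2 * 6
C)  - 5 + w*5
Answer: A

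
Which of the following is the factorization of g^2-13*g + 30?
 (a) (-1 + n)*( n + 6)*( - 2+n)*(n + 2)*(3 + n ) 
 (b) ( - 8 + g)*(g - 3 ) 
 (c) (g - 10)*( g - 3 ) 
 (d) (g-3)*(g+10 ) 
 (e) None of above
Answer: c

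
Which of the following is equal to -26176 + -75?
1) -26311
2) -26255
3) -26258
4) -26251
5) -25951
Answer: 4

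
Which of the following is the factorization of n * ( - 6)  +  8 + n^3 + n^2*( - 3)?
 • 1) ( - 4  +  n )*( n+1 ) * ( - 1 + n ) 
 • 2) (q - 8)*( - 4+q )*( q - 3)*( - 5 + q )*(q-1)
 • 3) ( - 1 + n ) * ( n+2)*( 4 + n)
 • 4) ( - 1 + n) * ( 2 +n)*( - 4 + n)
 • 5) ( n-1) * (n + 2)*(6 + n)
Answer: 4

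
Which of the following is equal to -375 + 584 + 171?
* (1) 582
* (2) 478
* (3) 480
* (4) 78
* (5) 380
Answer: 5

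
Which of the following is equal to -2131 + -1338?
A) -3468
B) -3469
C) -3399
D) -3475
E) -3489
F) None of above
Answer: B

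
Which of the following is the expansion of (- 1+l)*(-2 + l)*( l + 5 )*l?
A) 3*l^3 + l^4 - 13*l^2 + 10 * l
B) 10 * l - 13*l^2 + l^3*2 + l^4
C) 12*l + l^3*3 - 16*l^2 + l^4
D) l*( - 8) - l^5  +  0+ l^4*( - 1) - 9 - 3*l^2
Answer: B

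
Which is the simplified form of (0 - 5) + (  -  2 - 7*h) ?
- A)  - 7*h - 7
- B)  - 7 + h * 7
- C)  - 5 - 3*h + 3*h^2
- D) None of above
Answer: A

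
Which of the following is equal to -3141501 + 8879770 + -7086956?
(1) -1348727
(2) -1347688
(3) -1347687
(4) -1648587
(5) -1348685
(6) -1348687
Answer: 6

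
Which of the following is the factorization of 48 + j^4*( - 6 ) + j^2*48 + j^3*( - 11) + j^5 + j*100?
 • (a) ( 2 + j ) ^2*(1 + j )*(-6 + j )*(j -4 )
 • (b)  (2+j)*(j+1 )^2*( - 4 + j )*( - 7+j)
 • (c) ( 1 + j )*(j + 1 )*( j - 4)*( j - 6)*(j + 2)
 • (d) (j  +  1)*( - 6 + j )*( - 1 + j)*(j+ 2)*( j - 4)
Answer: c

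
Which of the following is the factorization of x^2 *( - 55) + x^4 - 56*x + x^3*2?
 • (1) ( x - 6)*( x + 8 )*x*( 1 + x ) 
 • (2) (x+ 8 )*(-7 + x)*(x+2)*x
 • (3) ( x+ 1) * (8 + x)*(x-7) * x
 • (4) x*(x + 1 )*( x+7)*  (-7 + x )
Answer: 3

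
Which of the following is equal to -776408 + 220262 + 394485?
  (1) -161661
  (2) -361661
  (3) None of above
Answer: 1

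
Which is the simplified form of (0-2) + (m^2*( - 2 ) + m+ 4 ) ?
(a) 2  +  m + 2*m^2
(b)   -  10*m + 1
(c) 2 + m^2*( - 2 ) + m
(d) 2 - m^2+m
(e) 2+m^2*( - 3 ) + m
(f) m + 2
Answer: c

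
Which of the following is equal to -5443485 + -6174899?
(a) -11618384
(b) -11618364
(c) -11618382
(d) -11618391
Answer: a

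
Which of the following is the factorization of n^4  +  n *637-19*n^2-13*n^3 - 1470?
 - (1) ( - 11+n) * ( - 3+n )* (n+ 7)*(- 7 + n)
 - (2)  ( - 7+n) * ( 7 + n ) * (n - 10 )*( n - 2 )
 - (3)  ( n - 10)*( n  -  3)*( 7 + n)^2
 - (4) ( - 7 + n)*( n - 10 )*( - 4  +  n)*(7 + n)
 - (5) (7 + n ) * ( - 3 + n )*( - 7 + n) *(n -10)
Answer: 5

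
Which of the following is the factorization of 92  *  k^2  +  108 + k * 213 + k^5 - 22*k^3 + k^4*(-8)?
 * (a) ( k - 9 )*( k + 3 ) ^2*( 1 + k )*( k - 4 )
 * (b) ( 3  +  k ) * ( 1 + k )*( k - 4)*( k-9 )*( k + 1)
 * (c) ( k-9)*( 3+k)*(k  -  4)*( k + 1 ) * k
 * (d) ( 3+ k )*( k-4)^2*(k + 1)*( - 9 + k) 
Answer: b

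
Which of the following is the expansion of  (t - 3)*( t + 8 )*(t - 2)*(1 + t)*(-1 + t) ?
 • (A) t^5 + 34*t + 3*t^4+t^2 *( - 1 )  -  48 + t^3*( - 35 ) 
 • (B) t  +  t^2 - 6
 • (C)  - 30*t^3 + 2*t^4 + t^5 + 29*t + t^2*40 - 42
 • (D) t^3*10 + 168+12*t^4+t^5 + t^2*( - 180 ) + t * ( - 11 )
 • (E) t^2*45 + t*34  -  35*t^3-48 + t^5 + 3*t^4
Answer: E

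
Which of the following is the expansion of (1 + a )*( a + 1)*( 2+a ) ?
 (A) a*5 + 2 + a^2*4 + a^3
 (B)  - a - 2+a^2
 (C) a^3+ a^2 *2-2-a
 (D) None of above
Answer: A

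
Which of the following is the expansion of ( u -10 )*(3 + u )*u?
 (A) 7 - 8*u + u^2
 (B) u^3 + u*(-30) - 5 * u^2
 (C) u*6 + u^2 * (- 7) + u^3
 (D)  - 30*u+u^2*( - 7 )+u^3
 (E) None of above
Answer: D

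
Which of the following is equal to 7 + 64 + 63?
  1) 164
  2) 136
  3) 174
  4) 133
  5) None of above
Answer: 5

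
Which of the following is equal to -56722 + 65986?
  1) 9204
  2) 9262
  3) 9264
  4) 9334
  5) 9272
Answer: 3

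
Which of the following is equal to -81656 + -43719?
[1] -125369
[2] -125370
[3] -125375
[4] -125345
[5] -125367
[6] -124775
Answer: 3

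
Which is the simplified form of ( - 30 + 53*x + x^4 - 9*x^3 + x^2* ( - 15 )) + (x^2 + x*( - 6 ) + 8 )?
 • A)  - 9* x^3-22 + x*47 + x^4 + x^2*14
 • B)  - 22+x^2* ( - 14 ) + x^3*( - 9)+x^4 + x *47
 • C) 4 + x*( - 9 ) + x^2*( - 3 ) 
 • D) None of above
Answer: B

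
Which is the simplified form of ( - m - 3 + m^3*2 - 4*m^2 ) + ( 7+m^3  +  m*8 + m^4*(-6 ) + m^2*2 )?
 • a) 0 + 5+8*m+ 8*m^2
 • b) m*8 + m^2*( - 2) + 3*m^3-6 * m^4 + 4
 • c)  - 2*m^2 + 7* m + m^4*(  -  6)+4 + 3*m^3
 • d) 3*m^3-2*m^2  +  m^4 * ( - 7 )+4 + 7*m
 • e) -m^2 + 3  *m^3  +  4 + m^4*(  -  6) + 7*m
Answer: c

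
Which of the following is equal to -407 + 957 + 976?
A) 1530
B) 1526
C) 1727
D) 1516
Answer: B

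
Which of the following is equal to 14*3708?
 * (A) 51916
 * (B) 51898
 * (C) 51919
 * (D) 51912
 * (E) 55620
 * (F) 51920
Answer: D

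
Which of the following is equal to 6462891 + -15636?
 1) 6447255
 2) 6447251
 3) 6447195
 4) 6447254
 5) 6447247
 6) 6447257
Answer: 1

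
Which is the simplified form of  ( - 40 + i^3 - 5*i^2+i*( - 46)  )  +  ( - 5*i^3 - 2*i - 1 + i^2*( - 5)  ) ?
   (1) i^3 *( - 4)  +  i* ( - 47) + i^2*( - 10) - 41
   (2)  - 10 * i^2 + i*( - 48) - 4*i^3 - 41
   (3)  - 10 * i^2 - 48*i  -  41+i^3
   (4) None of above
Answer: 2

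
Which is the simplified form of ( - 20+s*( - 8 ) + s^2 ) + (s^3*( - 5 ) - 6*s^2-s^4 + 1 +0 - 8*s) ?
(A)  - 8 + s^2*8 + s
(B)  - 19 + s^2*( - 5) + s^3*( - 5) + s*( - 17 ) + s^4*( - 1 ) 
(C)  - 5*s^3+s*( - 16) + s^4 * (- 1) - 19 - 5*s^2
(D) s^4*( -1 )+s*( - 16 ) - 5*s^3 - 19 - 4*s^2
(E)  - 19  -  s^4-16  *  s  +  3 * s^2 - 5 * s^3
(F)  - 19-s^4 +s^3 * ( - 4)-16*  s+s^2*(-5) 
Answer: C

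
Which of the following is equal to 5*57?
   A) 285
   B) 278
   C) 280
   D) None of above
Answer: A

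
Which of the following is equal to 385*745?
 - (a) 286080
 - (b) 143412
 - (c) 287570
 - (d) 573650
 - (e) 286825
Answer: e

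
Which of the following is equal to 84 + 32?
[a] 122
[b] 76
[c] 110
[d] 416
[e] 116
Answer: e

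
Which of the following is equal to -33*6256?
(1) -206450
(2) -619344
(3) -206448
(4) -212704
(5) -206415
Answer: 3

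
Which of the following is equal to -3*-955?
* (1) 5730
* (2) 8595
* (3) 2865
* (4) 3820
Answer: 3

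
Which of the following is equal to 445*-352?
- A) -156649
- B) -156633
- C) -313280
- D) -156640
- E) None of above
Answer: D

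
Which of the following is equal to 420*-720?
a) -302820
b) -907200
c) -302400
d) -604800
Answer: c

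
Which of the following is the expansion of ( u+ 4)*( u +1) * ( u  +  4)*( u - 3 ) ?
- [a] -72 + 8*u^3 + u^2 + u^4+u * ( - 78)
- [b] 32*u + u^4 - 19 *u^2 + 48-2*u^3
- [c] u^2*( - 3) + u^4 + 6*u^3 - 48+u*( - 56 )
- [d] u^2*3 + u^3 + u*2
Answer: c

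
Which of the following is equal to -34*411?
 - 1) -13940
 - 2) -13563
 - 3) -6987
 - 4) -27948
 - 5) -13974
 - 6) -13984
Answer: 5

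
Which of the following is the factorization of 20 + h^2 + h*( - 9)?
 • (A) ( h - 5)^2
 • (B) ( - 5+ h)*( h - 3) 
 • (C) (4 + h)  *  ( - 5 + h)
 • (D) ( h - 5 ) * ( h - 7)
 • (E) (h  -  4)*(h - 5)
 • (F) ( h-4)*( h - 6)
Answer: E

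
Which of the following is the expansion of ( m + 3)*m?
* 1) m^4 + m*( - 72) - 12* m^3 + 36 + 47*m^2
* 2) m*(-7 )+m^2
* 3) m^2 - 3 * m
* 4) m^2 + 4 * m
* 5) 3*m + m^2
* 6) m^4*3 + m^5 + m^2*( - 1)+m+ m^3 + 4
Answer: 5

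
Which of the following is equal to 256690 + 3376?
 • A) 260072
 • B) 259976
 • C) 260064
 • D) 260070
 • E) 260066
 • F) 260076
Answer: E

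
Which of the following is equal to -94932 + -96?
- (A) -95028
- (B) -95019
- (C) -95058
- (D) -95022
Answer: A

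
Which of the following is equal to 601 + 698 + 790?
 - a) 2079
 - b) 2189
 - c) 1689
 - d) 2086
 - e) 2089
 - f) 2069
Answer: e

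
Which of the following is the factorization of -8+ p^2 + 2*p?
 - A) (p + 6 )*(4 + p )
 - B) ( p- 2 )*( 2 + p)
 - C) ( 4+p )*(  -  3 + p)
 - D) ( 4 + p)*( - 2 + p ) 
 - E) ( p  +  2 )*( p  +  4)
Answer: D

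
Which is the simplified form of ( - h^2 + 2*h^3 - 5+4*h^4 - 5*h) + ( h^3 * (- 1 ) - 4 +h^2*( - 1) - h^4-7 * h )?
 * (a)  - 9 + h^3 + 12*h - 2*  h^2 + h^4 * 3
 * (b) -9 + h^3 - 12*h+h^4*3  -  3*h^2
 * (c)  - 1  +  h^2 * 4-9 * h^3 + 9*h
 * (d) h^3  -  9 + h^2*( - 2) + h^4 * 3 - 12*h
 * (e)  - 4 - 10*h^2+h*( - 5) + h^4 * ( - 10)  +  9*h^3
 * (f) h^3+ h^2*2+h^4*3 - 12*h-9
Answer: d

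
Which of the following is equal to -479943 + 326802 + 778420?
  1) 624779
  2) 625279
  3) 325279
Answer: 2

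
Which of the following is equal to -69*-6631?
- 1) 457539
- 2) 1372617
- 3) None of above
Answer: 1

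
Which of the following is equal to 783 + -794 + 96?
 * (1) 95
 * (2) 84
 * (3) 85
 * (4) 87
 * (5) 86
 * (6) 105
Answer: 3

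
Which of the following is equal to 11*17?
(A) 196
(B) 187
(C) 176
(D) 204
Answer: B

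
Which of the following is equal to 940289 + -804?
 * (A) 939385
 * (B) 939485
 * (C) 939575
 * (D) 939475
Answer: B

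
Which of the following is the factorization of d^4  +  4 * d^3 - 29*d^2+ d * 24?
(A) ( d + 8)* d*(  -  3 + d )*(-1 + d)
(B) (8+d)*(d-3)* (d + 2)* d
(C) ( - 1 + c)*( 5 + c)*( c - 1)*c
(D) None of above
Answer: A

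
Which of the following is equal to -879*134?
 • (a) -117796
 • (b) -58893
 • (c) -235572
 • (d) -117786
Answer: d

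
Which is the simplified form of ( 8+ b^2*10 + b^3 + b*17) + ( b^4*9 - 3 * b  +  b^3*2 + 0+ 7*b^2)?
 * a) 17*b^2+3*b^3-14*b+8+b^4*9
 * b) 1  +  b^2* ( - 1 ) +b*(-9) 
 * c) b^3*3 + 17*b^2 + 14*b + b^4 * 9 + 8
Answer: c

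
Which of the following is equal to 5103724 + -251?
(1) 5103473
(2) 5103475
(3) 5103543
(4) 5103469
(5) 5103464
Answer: 1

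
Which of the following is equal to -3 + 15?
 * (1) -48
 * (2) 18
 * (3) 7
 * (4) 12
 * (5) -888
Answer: 4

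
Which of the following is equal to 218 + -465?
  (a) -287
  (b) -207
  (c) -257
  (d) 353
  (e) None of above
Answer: e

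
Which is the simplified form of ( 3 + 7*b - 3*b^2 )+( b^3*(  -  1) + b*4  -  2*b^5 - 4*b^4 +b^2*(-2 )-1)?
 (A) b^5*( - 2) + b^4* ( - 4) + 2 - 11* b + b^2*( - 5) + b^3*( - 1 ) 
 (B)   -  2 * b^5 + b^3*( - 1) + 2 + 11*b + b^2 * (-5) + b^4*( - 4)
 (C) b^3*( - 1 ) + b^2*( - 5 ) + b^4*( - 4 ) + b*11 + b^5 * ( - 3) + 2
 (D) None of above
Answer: B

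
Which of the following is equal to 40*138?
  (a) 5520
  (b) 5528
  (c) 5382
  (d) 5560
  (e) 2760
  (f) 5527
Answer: a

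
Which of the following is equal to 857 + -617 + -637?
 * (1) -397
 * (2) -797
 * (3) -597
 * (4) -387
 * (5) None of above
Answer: 1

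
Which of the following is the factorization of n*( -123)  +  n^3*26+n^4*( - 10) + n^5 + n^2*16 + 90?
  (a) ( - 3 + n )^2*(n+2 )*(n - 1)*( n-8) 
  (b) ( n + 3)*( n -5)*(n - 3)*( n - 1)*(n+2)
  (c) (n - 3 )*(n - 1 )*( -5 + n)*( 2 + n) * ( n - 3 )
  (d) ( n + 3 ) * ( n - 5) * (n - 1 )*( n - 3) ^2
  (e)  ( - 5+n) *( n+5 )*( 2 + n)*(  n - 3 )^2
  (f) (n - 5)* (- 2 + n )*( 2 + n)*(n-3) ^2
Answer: c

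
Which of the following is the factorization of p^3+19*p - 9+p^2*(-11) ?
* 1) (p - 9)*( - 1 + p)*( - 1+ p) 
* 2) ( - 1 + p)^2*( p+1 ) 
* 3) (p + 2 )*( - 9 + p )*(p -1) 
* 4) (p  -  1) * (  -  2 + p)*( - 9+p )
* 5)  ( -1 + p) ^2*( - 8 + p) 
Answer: 1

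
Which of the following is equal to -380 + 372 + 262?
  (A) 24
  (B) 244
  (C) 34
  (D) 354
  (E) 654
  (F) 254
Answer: F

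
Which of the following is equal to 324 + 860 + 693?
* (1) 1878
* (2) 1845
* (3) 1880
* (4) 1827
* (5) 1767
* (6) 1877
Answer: 6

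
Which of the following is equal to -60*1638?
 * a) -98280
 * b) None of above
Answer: a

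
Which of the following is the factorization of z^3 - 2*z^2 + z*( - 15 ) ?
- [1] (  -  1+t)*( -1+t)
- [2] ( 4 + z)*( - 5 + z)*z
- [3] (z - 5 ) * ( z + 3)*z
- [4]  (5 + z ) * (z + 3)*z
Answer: 3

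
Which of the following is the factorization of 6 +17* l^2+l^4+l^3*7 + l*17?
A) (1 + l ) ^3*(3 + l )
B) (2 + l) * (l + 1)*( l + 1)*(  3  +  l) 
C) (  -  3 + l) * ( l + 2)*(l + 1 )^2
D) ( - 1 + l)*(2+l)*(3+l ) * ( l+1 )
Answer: B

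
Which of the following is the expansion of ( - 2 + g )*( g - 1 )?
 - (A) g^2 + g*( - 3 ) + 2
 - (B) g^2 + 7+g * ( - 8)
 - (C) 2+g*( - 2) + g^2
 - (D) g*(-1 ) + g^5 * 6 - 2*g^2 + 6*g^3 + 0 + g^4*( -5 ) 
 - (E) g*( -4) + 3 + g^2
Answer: A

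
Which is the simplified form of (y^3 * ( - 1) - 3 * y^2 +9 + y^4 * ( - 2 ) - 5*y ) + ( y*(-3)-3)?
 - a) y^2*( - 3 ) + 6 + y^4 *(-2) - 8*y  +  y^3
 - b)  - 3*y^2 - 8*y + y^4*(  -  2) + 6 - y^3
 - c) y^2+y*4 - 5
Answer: b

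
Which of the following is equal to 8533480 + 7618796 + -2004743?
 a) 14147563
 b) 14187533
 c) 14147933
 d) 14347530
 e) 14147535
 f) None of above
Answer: f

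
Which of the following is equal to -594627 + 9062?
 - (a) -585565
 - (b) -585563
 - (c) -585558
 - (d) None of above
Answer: a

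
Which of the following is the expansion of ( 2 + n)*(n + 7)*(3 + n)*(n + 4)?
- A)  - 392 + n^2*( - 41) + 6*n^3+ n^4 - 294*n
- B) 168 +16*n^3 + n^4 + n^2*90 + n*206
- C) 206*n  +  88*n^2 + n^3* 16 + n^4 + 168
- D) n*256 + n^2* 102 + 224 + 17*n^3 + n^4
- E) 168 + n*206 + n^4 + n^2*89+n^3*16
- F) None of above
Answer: E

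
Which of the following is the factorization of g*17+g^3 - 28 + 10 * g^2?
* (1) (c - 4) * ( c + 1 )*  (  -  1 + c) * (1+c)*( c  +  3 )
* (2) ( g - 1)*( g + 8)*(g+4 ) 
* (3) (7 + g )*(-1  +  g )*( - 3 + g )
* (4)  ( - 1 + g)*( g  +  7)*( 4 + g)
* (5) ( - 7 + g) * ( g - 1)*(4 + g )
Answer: 4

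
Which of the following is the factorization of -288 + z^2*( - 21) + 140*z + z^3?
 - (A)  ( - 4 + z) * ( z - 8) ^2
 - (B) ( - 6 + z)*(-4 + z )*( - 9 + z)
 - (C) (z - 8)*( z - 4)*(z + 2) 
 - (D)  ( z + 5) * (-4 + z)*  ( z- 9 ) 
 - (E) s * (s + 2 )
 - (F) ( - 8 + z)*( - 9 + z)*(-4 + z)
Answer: F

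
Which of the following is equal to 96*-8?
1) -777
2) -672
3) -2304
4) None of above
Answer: 4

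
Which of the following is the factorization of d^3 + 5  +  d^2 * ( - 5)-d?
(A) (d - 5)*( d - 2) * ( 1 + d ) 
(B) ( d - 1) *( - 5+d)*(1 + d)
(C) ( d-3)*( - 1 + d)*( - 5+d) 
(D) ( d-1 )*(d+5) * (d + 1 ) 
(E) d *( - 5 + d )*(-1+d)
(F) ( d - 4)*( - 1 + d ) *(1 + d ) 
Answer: B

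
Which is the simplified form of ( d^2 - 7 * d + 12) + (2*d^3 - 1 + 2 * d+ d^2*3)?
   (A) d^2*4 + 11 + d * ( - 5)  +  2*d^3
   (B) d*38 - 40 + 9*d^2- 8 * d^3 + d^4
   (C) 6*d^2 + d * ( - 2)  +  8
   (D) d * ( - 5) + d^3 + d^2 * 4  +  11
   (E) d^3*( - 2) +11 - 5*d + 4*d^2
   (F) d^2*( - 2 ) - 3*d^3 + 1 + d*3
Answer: A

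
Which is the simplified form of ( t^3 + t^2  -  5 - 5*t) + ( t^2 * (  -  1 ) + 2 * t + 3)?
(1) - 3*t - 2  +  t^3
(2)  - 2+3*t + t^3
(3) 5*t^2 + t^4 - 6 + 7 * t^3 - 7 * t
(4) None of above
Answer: 1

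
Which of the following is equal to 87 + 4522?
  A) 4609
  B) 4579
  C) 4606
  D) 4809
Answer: A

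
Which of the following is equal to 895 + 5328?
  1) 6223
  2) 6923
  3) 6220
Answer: 1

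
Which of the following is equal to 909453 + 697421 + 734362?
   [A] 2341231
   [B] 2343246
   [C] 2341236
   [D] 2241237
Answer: C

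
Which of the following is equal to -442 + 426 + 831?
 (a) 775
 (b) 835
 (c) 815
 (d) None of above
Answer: c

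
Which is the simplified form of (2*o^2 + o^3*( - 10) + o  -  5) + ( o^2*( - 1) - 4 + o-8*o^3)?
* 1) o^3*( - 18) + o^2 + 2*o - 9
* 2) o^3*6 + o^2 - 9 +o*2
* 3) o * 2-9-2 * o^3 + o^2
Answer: 1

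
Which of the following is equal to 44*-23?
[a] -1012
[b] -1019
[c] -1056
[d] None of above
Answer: a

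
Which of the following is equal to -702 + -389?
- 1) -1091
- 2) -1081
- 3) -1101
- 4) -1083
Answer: 1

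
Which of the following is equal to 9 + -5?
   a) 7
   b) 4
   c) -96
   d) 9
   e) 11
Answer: b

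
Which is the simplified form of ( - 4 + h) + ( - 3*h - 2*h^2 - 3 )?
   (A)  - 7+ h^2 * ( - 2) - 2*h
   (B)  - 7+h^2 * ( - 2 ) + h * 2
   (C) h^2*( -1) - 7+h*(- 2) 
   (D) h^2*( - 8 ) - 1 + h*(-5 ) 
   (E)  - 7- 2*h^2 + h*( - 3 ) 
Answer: A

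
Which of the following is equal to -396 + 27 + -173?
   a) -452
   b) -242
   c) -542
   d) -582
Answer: c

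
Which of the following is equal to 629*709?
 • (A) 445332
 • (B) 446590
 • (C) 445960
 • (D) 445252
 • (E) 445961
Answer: E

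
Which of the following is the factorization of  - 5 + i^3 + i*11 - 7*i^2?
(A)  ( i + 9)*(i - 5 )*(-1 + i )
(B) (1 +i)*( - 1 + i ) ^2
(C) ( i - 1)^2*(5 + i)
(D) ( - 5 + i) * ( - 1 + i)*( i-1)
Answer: D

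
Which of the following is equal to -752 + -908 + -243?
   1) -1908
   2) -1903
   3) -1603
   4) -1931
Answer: 2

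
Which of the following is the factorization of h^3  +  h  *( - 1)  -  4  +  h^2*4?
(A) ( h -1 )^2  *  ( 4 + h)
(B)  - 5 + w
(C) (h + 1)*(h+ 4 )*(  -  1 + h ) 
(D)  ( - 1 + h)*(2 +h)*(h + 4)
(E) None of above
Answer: C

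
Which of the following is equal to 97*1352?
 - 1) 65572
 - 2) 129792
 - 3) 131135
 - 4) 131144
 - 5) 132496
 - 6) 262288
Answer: 4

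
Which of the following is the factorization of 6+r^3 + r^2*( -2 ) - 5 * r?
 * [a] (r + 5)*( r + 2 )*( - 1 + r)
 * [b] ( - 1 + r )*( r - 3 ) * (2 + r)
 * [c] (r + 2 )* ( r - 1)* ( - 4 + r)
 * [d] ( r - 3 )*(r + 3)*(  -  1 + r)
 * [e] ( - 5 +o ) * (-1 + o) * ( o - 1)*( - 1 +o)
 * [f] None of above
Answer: b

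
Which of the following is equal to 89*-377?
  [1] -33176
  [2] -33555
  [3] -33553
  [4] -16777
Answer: 3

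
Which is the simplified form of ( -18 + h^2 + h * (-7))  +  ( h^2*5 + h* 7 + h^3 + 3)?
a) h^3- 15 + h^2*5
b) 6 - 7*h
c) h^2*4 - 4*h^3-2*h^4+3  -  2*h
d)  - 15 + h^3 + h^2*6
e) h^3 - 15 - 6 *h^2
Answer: d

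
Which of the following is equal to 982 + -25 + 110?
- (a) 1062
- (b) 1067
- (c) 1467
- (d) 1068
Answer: b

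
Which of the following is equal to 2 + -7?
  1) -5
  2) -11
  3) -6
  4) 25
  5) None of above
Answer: 1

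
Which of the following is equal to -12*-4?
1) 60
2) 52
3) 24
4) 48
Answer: 4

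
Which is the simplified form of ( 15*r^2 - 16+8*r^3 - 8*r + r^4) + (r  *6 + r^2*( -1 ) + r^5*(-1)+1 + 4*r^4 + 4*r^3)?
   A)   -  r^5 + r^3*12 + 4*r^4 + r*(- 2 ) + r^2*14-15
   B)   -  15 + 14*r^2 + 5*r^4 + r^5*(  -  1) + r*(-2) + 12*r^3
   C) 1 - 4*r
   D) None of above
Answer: B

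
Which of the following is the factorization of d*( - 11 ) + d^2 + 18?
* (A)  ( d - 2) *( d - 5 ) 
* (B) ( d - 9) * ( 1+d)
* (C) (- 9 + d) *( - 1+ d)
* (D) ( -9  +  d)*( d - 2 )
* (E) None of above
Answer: D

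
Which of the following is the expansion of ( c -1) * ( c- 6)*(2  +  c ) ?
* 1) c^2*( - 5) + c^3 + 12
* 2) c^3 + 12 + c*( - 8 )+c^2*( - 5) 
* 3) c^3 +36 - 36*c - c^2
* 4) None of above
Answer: 2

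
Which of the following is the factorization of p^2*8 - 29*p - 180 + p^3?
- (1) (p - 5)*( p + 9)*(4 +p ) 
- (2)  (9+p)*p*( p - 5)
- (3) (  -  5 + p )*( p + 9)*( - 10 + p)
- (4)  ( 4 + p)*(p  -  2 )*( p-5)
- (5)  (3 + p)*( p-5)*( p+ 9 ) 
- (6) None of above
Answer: 1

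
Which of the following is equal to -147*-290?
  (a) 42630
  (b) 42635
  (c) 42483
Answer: a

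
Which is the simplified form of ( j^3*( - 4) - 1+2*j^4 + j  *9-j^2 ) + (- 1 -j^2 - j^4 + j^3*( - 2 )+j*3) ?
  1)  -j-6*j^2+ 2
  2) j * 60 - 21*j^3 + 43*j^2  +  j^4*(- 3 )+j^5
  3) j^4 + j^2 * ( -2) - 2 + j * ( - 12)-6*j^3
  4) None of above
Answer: 4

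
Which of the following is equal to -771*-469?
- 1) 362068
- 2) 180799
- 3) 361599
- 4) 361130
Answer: 3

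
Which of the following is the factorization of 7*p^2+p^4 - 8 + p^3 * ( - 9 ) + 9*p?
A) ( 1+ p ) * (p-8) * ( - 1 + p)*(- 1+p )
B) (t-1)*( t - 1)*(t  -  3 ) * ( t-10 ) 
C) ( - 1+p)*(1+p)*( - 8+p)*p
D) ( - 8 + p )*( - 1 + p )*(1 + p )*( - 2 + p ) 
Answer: A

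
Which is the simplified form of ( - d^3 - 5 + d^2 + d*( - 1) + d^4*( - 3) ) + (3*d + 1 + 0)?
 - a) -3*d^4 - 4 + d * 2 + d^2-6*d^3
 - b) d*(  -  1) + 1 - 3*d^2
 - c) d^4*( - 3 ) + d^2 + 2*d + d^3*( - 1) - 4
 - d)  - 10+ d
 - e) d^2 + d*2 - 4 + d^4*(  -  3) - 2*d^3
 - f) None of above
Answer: c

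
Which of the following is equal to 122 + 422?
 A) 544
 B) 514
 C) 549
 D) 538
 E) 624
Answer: A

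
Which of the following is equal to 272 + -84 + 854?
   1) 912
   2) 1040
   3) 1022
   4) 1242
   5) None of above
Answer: 5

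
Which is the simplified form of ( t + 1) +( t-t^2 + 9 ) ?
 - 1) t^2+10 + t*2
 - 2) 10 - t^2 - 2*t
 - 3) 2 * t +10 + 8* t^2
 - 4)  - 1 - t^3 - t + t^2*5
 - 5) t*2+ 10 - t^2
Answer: 5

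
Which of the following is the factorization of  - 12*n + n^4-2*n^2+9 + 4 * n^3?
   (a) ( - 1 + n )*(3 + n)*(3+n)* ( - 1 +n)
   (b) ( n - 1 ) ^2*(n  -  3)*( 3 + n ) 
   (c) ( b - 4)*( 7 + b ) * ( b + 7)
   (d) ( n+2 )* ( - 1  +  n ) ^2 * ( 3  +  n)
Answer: a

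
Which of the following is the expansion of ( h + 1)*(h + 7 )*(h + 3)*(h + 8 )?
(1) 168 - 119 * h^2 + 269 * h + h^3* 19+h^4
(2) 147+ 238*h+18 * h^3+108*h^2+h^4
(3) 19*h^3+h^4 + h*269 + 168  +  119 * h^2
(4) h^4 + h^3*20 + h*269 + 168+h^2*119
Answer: 3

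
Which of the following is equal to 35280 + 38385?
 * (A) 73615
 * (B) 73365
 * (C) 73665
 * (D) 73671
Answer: C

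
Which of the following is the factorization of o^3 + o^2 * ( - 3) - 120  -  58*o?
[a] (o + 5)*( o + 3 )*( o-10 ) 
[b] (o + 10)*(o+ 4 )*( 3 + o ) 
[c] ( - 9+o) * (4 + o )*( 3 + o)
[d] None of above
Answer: d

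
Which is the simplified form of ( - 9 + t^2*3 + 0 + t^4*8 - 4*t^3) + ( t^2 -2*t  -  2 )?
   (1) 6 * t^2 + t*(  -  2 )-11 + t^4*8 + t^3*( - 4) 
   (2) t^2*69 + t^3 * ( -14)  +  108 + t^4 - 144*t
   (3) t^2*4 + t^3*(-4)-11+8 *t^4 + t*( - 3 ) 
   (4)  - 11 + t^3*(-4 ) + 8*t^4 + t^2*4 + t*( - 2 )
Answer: 4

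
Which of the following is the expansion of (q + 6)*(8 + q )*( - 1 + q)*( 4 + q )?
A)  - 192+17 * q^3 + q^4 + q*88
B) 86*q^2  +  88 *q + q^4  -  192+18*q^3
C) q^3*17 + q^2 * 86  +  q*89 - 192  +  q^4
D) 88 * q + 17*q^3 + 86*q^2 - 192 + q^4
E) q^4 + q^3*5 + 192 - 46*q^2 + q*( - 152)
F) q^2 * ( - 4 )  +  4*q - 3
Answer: D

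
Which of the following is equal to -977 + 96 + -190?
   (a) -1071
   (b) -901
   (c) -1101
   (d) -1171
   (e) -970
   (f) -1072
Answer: a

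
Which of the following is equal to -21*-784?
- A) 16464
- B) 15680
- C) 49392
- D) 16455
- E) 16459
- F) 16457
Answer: A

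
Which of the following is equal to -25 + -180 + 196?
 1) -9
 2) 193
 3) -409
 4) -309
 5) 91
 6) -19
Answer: 1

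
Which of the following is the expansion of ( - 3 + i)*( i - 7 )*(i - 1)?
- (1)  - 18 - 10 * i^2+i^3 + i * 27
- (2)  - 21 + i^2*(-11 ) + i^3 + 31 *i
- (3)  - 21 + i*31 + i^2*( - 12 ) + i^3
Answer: 2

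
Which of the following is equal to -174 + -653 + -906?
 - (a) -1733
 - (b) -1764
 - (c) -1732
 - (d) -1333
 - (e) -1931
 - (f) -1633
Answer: a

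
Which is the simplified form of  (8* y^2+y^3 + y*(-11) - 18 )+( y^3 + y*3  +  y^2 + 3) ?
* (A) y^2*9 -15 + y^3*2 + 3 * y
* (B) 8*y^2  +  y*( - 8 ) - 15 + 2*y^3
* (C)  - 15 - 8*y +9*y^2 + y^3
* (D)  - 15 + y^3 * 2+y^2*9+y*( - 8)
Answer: D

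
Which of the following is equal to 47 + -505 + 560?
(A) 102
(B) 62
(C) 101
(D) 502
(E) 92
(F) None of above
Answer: A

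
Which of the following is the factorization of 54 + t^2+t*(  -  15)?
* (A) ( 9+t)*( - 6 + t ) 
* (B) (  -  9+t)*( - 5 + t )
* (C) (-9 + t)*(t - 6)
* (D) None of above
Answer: C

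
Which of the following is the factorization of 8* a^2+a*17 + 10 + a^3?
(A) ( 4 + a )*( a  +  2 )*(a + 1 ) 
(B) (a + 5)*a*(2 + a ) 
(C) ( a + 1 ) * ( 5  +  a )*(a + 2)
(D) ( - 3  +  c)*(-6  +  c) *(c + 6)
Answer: C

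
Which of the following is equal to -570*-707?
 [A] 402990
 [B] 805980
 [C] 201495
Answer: A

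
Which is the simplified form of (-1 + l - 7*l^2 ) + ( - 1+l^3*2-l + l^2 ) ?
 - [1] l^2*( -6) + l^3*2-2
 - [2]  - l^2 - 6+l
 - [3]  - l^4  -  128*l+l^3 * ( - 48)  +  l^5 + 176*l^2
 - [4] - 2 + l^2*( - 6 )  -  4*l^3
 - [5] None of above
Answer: 1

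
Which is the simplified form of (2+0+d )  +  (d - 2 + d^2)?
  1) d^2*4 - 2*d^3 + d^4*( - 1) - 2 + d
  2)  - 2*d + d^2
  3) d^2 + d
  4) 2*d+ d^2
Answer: 4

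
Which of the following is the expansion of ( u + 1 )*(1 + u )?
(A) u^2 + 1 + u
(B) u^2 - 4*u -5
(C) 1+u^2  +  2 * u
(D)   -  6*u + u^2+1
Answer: C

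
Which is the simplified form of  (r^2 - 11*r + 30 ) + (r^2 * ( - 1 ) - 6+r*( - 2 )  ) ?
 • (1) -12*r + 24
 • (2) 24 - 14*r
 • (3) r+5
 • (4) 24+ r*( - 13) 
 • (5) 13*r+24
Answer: 4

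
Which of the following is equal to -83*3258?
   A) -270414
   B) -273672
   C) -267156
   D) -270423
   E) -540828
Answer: A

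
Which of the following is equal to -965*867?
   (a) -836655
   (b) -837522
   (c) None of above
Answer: a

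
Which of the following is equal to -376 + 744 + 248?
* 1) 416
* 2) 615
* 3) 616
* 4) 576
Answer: 3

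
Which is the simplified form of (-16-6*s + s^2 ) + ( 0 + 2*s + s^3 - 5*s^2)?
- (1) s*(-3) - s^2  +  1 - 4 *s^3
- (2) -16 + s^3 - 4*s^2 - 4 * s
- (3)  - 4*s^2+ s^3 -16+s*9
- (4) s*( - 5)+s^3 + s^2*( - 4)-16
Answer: 2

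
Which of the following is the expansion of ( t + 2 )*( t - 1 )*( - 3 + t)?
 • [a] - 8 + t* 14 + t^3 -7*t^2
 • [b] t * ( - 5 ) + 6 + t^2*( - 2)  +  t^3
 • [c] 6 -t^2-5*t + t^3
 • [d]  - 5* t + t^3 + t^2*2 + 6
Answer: b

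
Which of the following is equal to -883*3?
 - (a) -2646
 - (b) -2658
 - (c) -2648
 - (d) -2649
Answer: d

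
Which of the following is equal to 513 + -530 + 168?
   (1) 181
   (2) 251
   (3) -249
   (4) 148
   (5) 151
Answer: 5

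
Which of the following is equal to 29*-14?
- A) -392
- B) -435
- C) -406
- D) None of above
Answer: C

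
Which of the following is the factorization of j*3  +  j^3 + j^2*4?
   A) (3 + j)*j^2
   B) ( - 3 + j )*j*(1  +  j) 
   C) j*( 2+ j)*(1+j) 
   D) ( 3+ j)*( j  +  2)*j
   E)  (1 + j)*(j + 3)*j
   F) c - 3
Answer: E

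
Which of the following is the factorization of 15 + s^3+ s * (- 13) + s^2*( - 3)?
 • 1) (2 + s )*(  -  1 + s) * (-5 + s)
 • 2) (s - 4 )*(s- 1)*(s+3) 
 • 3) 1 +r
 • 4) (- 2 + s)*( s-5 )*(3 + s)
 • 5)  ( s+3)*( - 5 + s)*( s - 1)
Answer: 5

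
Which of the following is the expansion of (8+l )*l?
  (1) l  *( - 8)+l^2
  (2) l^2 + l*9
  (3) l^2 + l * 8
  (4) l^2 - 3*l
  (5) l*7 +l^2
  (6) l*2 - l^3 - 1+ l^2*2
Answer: 3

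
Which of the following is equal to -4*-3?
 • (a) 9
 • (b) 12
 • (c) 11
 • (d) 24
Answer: b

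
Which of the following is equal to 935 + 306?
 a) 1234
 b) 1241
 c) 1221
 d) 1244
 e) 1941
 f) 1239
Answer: b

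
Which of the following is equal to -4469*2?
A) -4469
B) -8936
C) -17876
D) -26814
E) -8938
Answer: E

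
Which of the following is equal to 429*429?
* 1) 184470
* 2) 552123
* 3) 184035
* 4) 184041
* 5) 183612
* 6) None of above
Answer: 4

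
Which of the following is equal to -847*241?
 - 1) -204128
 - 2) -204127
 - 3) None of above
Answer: 2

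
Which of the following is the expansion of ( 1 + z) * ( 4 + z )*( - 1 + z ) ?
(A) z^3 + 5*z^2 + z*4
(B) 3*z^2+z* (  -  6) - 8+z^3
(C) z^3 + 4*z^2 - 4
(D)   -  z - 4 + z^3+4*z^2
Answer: D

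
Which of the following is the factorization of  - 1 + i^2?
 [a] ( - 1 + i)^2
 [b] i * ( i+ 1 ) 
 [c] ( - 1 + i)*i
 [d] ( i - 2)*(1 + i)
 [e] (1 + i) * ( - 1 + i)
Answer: e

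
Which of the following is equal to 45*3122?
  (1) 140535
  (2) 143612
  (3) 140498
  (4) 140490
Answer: 4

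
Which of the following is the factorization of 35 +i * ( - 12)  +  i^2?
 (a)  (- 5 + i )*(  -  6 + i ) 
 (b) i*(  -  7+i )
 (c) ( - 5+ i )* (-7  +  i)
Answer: c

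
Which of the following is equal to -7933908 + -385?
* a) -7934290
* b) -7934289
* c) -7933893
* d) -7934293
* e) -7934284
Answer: d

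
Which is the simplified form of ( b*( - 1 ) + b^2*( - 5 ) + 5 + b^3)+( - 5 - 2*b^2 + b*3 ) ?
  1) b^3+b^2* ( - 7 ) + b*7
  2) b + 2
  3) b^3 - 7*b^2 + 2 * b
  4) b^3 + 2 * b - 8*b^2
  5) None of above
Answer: 3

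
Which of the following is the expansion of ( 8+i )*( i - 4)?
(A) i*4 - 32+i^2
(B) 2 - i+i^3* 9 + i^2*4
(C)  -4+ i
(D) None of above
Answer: A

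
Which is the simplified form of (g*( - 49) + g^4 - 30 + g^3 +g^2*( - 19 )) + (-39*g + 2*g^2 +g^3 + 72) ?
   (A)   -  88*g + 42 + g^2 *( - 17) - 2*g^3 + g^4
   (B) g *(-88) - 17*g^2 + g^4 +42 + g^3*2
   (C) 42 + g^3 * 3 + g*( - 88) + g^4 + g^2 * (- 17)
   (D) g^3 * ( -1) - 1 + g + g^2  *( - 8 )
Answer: B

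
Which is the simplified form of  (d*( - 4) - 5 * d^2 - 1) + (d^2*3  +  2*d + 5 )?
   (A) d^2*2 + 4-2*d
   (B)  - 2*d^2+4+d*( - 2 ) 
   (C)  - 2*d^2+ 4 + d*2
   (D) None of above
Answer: B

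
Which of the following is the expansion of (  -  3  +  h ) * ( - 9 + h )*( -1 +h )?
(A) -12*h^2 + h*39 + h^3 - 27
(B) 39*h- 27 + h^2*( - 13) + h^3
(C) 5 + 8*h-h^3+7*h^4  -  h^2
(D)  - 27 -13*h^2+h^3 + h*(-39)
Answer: B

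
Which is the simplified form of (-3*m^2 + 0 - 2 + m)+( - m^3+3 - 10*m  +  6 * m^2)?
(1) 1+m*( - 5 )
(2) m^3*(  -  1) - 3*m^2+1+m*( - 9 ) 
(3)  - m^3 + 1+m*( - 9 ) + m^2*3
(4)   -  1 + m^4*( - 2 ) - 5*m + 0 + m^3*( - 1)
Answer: 3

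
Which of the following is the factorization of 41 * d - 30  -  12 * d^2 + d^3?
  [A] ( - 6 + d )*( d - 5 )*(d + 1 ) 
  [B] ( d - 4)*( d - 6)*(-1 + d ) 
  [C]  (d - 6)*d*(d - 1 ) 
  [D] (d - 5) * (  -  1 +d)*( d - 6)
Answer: D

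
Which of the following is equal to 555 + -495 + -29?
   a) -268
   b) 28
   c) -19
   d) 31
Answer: d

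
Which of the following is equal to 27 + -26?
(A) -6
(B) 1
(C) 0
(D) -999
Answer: B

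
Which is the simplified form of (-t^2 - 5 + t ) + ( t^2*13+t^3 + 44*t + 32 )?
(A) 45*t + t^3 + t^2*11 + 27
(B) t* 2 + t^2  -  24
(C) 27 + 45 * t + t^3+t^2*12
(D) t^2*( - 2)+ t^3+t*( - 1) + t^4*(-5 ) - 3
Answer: C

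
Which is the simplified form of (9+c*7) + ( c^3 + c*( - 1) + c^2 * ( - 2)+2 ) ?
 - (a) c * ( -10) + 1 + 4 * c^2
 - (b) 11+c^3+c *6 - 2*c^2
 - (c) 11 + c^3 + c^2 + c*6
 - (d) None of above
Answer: b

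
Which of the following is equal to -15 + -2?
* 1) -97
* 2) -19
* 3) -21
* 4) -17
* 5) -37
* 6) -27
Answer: 4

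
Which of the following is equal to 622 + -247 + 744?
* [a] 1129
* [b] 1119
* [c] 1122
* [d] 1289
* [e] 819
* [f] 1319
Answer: b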